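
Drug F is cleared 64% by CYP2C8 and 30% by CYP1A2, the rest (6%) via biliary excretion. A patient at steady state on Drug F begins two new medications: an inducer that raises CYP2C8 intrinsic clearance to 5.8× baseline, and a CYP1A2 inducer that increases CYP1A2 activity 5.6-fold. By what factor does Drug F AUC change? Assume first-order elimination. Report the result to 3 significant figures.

CYP2C8: 0.64 × 5.8 = 3.712
CYP1A2: 0.3 × 5.6 = 1.68
Other: 0.06 (unchanged)
New clearance relative to baseline: 3.712 + 1.68 + 0.06 = 5.452.
AUC ∝ 1/CL: fold-change = 1 / 5.452 = 0.183.

0.183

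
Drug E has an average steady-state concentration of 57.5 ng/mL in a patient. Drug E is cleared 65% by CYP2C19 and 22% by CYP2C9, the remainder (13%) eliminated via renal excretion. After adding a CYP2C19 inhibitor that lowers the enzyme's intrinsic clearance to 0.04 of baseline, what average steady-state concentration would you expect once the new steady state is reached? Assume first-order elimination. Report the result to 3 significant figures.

The CYP2C19 pathway (65% of clearance) drops to 0.04× activity: 0.65 × 0.04 = 0.026.
CYP2C9 (22%) and the residual 13% are unaffected.
Relative clearance = 0.026 + 0.22 + 0.13 = 0.376.
With dosing unchanged, average steady-state concentration scales as 1/CL: 57.5 / 0.376 = 153 ng/mL.

153 ng/mL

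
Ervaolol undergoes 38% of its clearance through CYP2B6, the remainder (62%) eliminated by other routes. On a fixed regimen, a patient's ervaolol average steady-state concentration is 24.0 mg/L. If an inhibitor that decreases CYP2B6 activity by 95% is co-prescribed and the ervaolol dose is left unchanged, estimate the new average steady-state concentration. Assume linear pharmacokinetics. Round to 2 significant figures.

38 mg/L

The CYP2B6 pathway (38% of clearance) falls to 0.05× activity: 0.38 × 0.05 = 0.019.
Non-CYP routes (62%) are unchanged.
CL_new/CL_old = 0.019 + 0.62 = 0.639.
With dosing unchanged, average steady-state concentration scales as 1/CL: 24.0 / 0.639 = 38 mg/L.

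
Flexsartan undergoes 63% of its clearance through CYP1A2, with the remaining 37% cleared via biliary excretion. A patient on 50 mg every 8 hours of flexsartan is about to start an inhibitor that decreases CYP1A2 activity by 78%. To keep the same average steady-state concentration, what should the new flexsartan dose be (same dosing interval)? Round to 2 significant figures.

The CYP1A2 pathway (63% of clearance) falls to 0.22× activity: 0.63 × 0.22 = 0.1386.
Non-CYP routes (37%) are unchanged.
New clearance relative to baseline: 0.1386 + 0.37 = 0.5086.
To maintain the same steady-state level, dose must scale with clearance: new dose = 50 × 0.5086 = 25 mg.

25 mg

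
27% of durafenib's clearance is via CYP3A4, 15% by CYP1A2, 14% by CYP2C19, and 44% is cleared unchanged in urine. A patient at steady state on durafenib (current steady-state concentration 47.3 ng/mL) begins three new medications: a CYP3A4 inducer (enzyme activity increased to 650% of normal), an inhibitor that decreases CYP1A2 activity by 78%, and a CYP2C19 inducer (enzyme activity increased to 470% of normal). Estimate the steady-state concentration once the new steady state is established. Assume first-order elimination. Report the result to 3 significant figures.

16.4 ng/mL

The CYP3A4 pathway (27% of clearance) rises to 6.5× activity: 0.27 × 6.5 = 1.755.
The CYP1A2 pathway (15% of clearance) is reduced to 0.22× activity: 0.15 × 0.22 = 0.033.
The CYP2C19 pathway (14% of clearance) rises to 4.7× activity: 0.14 × 4.7 = 0.658.
The remaining 44% of clearance is unaffected.
New clearance relative to baseline: 1.755 + 0.033 + 0.658 + 0.44 = 2.886.
Steady-state concentration ∝ 1/CL: new value = 47.3 / 2.886 = 16.4 ng/mL.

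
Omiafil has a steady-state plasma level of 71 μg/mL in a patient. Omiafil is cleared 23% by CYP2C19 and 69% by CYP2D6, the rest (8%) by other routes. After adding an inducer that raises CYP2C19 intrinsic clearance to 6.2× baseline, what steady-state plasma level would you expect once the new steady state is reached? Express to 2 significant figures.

The CYP2C19 pathway (23% of clearance) is boosted to 6.2× activity: 0.23 × 6.2 = 1.426.
CYP2D6 (69%) and the residual 8% are unaffected.
Relative clearance = 1.426 + 0.69 + 0.08 = 2.196.
With dosing unchanged, steady-state plasma level scales as 1/CL: 71 / 2.196 = 32 μg/mL.

32 μg/mL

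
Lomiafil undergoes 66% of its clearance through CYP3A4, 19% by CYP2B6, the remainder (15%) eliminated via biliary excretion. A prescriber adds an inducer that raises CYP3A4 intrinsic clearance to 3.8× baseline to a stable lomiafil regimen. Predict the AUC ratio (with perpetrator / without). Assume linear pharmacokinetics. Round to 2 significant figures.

0.35

The CYP3A4 pathway (66% of clearance) is boosted to 3.8× activity: 0.66 × 3.8 = 2.508.
CYP2B6 (19%) and the residual 15% are unaffected.
Relative clearance = 2.508 + 0.19 + 0.15 = 2.848.
Since AUC ∝ 1/CL, the ratio is 1 / 2.848 = 0.35.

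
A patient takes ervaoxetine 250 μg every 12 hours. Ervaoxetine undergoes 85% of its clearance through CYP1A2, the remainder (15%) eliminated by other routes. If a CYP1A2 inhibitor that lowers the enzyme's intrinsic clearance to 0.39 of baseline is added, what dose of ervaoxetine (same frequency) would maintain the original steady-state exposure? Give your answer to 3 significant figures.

120 μg

CYP1A2: 0.85 × 0.39 = 0.3315
Other: 0.15 (unchanged)
CL_new/CL_old = 0.3315 + 0.15 = 0.4815.
Exposure is unchanged when dose changes in proportion to clearance. New dose = 250 μg × 0.4815 = 120 μg.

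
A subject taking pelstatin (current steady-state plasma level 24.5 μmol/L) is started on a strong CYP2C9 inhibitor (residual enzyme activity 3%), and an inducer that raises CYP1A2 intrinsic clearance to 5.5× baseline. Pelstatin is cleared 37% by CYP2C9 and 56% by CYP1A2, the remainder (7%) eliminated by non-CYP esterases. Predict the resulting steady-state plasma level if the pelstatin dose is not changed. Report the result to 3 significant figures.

The CYP2C9 pathway (37% of clearance) falls to 0.03× activity: 0.37 × 0.03 = 0.0111.
The CYP1A2 pathway (56% of clearance) is boosted to 5.5× activity: 0.56 × 5.5 = 3.08.
The remaining 7% of clearance is unaffected.
New clearance relative to baseline: 0.0111 + 3.08 + 0.07 = 3.1611.
Steady-state plasma level ∝ 1/CL: new value = 24.5 / 3.1611 = 7.75 μmol/L.

7.75 μmol/L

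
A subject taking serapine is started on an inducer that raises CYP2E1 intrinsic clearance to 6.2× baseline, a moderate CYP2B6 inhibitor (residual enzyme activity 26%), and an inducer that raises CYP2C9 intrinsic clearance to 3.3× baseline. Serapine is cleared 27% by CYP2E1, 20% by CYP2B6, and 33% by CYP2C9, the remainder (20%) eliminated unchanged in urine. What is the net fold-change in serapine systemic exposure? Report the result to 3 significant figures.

0.332

The CYP2E1 pathway (27% of clearance) increases to 6.2× activity: 0.27 × 6.2 = 1.674.
The CYP2B6 pathway (20% of clearance) falls to 0.26× activity: 0.2 × 0.26 = 0.052.
The CYP2C9 pathway (33% of clearance) increases to 3.3× activity: 0.33 × 3.3 = 1.089.
The remaining 20% of clearance is unaffected.
Relative clearance = 1.674 + 0.052 + 1.089 + 0.2 = 3.015.
Net systemic exposure ratio = 1 / 3.015 = 0.332.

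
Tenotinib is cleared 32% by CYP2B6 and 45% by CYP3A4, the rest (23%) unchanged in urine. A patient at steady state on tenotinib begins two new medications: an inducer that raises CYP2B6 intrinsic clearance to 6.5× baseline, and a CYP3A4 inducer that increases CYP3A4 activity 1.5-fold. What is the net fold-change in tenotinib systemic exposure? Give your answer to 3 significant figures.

0.335

CYP2B6: 0.32 × 6.5 = 2.08
CYP3A4: 0.45 × 1.5 = 0.675
Other: 0.23 (unchanged)
CL_new/CL_old = 2.08 + 0.675 + 0.23 = 2.985.
Net systemic exposure ratio = 1 / 2.985 = 0.335.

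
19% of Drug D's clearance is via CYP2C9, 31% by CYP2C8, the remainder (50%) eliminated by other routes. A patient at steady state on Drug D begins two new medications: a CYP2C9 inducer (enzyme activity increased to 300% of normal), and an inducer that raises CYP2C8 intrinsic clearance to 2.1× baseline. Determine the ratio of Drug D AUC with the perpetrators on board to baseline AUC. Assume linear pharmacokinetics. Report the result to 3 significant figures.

0.581

The CYP2C9 pathway (19% of clearance) increases to 3× activity: 0.19 × 3 = 0.57.
The CYP2C8 pathway (31% of clearance) rises to 2.1× activity: 0.31 × 2.1 = 0.651.
The remaining 50% of clearance is unaffected.
Relative clearance = 0.57 + 0.651 + 0.5 = 1.721.
AUC ∝ 1/CL: fold-change = 1 / 1.721 = 0.581.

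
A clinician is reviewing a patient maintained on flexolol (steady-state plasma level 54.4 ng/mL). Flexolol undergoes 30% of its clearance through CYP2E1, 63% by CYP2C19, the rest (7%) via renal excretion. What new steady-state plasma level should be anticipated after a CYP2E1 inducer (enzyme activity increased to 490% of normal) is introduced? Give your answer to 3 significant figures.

25.1 ng/mL

CYP2E1: 0.3 × 4.9 = 1.47
CYP2C19: 0.63 (unchanged)
Other: 0.07 (unchanged)
CL_new/CL_old = 1.47 + 0.63 + 0.07 = 2.17.
With dosing unchanged, steady-state plasma level scales as 1/CL: 54.4 / 2.17 = 25.1 ng/mL.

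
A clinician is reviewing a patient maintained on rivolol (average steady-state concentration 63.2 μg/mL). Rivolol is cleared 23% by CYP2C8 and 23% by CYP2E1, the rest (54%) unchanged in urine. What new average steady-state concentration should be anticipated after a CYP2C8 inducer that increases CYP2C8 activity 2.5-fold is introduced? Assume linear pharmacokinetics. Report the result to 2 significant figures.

47 μg/mL

CYP2C8: 0.23 × 2.5 = 0.575
CYP2E1: 0.23 (unchanged)
Other: 0.54 (unchanged)
New clearance relative to baseline: 0.575 + 0.23 + 0.54 = 1.345.
New average steady-state concentration = baseline ÷ relative clearance = 63.2 / 1.345 = 47 μg/mL.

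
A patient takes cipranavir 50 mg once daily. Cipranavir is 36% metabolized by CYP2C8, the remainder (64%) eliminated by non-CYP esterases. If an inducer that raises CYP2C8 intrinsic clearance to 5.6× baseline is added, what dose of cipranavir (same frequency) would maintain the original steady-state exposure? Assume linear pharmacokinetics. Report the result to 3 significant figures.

The CYP2C8 pathway (36% of clearance) is boosted to 5.6× activity: 0.36 × 5.6 = 2.016.
Non-CYP routes (64%) are unchanged.
New clearance relative to baseline: 2.016 + 0.64 = 2.656.
To maintain the same steady-state level, dose must scale with clearance: new dose = 50 × 2.656 = 133 mg.

133 mg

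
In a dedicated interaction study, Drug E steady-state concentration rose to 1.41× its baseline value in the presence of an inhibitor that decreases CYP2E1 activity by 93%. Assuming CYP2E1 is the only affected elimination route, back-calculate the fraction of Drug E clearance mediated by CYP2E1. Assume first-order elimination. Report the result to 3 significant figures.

0.313

CL'/CL = 1 / 1.41 = 0.7092
0.07·fm + (1 − fm) = 0.7092
fm = (0.7092 − 1) / (0.07 − 1) = 0.313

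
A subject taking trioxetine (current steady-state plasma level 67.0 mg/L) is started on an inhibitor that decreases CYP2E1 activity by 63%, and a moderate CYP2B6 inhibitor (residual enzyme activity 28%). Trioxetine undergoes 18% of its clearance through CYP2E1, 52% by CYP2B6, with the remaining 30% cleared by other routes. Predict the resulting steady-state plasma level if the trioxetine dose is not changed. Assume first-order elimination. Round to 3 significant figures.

CYP2E1: 0.18 × 0.37 = 0.0666
CYP2B6: 0.52 × 0.28 = 0.1456
Other: 0.3 (unchanged)
Relative clearance = 0.0666 + 0.1456 + 0.3 = 0.5122.
Steady-state plasma level ∝ 1/CL: new value = 67.0 / 0.5122 = 131 mg/L.

131 mg/L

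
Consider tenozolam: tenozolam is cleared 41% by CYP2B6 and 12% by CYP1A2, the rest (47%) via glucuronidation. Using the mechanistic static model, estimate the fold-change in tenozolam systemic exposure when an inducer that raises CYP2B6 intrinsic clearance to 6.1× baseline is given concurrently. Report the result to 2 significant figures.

CYP2B6: 0.41 × 6.1 = 2.501
CYP1A2: 0.12 (unchanged)
Other: 0.47 (unchanged)
CL_new/CL_old = 2.501 + 0.12 + 0.47 = 3.091.
Systemic exposure is inversely proportional to clearance, so the fold-change is 1 / 3.091 = 0.32.

0.32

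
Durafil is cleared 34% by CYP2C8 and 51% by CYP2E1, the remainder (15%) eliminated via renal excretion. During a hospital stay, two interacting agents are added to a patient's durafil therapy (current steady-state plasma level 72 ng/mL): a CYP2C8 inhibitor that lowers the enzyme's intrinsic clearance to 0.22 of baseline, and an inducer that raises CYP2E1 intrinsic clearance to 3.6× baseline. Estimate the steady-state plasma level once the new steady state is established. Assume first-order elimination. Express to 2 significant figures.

35 ng/mL

CYP2C8: 0.34 × 0.22 = 0.0748
CYP2E1: 0.51 × 3.6 = 1.836
Other: 0.15 (unchanged)
New clearance relative to baseline: 0.0748 + 1.836 + 0.15 = 2.0608.
Dividing the baseline by the relative clearance: 72 / 2.0608 = 35 ng/mL.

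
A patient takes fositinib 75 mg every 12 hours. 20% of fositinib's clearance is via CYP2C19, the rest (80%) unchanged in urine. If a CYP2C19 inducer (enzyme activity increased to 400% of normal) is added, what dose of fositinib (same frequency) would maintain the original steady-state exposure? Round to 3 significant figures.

120 mg

The CYP2C19 pathway (20% of clearance) increases to 4× activity: 0.2 × 4 = 0.8.
Non-CYP routes (80%) are unchanged.
Relative clearance = 0.8 + 0.8 = 1.6.
Css,avg = (dose rate)/CL, so holding Css fixed requires dose ∝ CL: 75 × 1.6 = 120 mg.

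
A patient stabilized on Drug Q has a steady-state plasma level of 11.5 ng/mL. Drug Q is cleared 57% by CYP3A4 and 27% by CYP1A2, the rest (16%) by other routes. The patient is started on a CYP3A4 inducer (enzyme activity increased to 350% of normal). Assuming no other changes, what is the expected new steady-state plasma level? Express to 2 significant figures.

4.7 ng/mL

CYP3A4: 0.57 × 3.5 = 1.995
CYP1A2: 0.27 (unchanged)
Other: 0.16 (unchanged)
Relative clearance = 1.995 + 0.27 + 0.16 = 2.425.
Steady-state plasma level ∝ 1/CL, so new value = 11.5 / 2.425 = 4.7 ng/mL.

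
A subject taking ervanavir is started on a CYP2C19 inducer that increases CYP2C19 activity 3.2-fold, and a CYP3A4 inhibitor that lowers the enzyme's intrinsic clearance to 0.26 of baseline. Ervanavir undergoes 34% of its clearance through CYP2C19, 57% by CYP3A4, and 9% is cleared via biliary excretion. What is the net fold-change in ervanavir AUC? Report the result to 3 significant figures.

0.754

The CYP2C19 pathway (34% of clearance) is boosted to 3.2× activity: 0.34 × 3.2 = 1.088.
The CYP3A4 pathway (57% of clearance) is reduced to 0.26× activity: 0.57 × 0.26 = 0.1482.
Non-CYP routes (9%) are unchanged.
New clearance relative to baseline: 1.088 + 0.1482 + 0.09 = 1.3262.
Because AUC varies inversely with clearance, the combined effect is 1 / 1.3262 = 0.754.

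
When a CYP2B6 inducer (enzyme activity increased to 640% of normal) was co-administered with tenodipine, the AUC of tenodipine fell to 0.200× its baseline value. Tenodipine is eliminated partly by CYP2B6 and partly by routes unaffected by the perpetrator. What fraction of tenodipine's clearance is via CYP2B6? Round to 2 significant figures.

0.74

Let fm be the CYP2B6 fraction. New clearance relative to baseline = fm × 6.4 + (1 − fm).
AUC ratio = 1 / (new CL fraction), so new CL fraction = 1 / 0.200 = 5.
fm × 6.4 + 1 − fm = 5  ⇒  fm × (6.4 − 1) = 4  ⇒  fm = 0.74.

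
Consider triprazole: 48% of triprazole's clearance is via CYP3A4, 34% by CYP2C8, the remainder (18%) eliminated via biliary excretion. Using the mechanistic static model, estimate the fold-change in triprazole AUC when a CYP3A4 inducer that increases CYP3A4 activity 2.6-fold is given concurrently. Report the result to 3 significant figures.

0.566

CYP3A4: 0.48 × 2.6 = 1.248
CYP2C8: 0.34 (unchanged)
Other: 0.18 (unchanged)
New clearance relative to baseline: 1.248 + 0.34 + 0.18 = 1.768.
AUC ratio = CL_old/CL_new = 1 / 1.768 = 0.566.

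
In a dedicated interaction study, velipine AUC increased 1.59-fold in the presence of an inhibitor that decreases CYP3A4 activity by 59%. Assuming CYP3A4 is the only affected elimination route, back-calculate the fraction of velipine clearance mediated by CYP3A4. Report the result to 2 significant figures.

Write x for the fraction cleared via CYP3A4. The observed AUC change means clearance fell to 1/1.59 = 0.6289 of baseline.
Setting x·0.41 + (1 − x) = 0.6289 and solving: x = (0.6289 − 1)/(0.41 − 1) = 0.63.

0.63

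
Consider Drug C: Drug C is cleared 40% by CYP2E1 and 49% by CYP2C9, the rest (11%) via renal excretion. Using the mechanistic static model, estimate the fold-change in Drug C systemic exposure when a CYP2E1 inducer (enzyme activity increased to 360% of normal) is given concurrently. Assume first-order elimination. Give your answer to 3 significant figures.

0.490

CYP2E1: 0.4 × 3.6 = 1.44
CYP2C9: 0.49 (unchanged)
Other: 0.11 (unchanged)
Relative clearance = 1.44 + 0.49 + 0.11 = 2.04.
Systemic exposure ratio = CL_old/CL_new = 1 / 2.04 = 0.490.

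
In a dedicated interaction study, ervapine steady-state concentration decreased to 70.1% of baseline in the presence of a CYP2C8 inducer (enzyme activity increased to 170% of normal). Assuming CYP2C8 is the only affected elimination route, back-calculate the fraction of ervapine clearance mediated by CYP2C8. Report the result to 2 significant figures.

Let x = fm,CYP2C8. Because steady-state concentration ∝ 1/CL, relative clearance rose to 1/0.701 = 1.427.
Only the CYP2C8 route changed, so 1.427 = x·1.7 + (1 − x), giving x = 0.61.

0.61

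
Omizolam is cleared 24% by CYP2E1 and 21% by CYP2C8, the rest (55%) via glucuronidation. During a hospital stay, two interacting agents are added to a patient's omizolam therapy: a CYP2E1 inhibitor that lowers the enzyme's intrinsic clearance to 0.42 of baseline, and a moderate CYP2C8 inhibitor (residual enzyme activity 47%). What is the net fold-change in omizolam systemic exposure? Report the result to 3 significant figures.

1.33

The CYP2E1 pathway (24% of clearance) falls to 0.42× activity: 0.24 × 0.42 = 0.1008.
The CYP2C8 pathway (21% of clearance) drops to 0.47× activity: 0.21 × 0.47 = 0.0987.
The remaining 55% of clearance is unaffected.
New clearance relative to baseline: 0.1008 + 0.0987 + 0.55 = 0.7495.
Systemic exposure ∝ 1/CL: fold-change = 1 / 0.7495 = 1.33.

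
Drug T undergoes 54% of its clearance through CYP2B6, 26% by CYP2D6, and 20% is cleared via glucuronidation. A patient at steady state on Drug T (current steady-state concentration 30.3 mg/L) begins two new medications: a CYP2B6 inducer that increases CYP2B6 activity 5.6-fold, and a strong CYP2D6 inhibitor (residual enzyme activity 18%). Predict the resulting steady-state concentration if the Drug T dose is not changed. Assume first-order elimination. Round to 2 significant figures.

CYP2B6: 0.54 × 5.6 = 3.024
CYP2D6: 0.26 × 0.18 = 0.0468
Other: 0.2 (unchanged)
New clearance relative to baseline: 3.024 + 0.0468 + 0.2 = 3.2708.
New steady-state concentration = 30.3 / 3.2708 = 9.3 mg/L (concentration scales inversely with clearance).

9.3 mg/L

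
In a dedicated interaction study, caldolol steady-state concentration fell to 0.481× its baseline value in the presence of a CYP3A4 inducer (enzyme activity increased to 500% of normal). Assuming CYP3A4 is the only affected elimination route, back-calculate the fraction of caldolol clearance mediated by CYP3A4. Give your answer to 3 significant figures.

0.270

CL'/CL = 1 / 0.481 = 2.079
5·fm + (1 − fm) = 2.079
fm = (2.079 − 1) / (5 − 1) = 0.270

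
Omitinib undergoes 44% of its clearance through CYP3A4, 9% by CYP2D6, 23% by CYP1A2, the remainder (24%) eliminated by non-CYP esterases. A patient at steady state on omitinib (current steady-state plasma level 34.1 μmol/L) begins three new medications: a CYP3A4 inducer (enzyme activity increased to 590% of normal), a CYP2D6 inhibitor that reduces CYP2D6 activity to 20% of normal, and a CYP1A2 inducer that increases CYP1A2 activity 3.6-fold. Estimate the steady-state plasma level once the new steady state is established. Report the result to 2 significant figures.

9.3 μmol/L

The CYP3A4 pathway (44% of clearance) rises to 5.9× activity: 0.44 × 5.9 = 2.596.
The CYP2D6 pathway (9% of clearance) falls to 0.2× activity: 0.09 × 0.2 = 0.018.
The CYP1A2 pathway (23% of clearance) increases to 3.6× activity: 0.23 × 3.6 = 0.828.
The remaining 24% of clearance is unaffected.
CL_new/CL_old = 2.596 + 0.018 + 0.828 + 0.24 = 3.682.
New steady-state plasma level = 34.1 / 3.682 = 9.3 μmol/L (concentration scales inversely with clearance).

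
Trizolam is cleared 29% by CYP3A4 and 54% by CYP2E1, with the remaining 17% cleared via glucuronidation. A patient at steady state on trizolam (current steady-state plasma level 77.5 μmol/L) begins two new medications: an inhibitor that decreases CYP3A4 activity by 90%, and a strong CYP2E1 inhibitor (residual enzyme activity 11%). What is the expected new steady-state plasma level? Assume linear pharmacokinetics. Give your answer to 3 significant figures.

CYP3A4: 0.29 × 0.1 = 0.029
CYP2E1: 0.54 × 0.11 = 0.0594
Other: 0.17 (unchanged)
New clearance relative to baseline: 0.029 + 0.0594 + 0.17 = 0.2584.
Dividing the baseline by the relative clearance: 77.5 / 0.2584 = 300 μmol/L.

300 μmol/L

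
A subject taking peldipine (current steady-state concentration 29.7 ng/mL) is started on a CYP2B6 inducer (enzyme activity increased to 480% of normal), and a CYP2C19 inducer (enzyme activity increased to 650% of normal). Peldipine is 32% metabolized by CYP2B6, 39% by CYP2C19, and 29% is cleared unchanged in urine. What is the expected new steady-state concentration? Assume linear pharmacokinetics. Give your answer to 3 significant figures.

The CYP2B6 pathway (32% of clearance) increases to 4.8× activity: 0.32 × 4.8 = 1.536.
The CYP2C19 pathway (39% of clearance) increases to 6.5× activity: 0.39 × 6.5 = 2.535.
Non-CYP routes (29%) are unchanged.
New clearance relative to baseline: 1.536 + 2.535 + 0.29 = 4.361.
New steady-state concentration = 29.7 / 4.361 = 6.81 ng/mL (concentration scales inversely with clearance).

6.81 ng/mL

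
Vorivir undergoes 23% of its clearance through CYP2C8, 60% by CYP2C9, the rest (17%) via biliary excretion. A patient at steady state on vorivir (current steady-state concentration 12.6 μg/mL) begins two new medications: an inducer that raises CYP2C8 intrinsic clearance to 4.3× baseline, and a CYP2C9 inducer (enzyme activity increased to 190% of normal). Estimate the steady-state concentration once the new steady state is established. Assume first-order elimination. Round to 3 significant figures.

5.48 μg/mL

CYP2C8: 0.23 × 4.3 = 0.989
CYP2C9: 0.6 × 1.9 = 1.14
Other: 0.17 (unchanged)
CL_new/CL_old = 0.989 + 1.14 + 0.17 = 2.299.
New steady-state concentration = 12.6 / 2.299 = 5.48 μg/mL (concentration scales inversely with clearance).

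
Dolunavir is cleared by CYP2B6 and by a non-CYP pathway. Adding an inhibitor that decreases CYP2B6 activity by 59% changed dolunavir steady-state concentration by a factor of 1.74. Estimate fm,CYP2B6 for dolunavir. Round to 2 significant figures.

Let fm be the CYP2B6 fraction. New clearance relative to baseline = fm × 0.41 + (1 − fm).
Steady-state concentration ratio = 1 / (new CL fraction), so new CL fraction = 1 / 1.74 = 0.5747.
fm × 0.41 + 1 − fm = 0.5747  ⇒  fm × (0.41 − 1) = −0.4253  ⇒  fm = 0.72.

0.72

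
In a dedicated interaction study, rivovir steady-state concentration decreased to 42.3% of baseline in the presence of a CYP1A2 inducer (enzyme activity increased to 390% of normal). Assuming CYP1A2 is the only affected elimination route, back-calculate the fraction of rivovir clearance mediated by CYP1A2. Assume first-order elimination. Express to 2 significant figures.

0.47

Write x for the fraction cleared via CYP1A2. The observed steady-state concentration change means clearance rose to 1/0.423 = 2.364 of baseline.
Only the CYP1A2 route changed, so 2.364 = x·3.9 + (1 − x), giving x = 0.47.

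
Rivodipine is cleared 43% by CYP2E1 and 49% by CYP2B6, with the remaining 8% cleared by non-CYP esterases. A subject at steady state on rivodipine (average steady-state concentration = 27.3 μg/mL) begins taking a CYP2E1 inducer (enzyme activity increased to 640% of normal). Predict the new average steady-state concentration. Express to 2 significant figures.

CYP2E1: 0.43 × 6.4 = 2.752
CYP2B6: 0.49 (unchanged)
Other: 0.08 (unchanged)
Relative clearance = 2.752 + 0.49 + 0.08 = 3.322.
New average steady-state concentration = baseline ÷ relative clearance = 27.3 / 3.322 = 8.2 μg/mL.

8.2 μg/mL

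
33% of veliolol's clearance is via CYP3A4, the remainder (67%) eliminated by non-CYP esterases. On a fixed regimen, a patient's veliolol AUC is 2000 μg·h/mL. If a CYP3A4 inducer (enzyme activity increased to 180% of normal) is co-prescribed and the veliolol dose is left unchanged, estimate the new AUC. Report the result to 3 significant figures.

The CYP3A4 pathway (33% of clearance) rises to 1.8× activity: 0.33 × 1.8 = 0.594.
The remaining 67% of clearance is unaffected.
Relative clearance = 0.594 + 0.67 = 1.264.
New AUC = baseline ÷ relative clearance = 2000 / 1.264 = 1.58 × 10³ μg·h/mL.

1.58 × 10³ μg·h/mL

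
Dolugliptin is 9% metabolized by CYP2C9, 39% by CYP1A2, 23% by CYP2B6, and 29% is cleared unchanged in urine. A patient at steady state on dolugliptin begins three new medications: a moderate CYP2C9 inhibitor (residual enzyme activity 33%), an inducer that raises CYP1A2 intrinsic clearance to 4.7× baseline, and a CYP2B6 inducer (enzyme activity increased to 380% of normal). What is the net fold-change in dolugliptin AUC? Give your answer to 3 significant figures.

The CYP2C9 pathway (9% of clearance) drops to 0.33× activity: 0.09 × 0.33 = 0.0297.
The CYP1A2 pathway (39% of clearance) rises to 4.7× activity: 0.39 × 4.7 = 1.833.
The CYP2B6 pathway (23% of clearance) is boosted to 3.8× activity: 0.23 × 3.8 = 0.874.
Non-CYP routes (29%) are unchanged.
Relative clearance = 0.0297 + 1.833 + 0.874 + 0.29 = 3.0267.
Net AUC ratio = 1 / 3.0267 = 0.330.

0.330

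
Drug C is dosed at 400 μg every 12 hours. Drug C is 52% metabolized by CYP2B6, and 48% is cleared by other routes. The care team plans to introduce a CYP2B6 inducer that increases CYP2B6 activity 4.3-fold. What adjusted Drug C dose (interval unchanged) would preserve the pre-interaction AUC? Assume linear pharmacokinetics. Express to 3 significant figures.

1.09 × 10³ μg

CYP2B6: 0.52 × 4.3 = 2.236
Other: 0.48 (unchanged)
Relative clearance = 2.236 + 0.48 = 2.716.
To maintain the same steady-state level, dose must scale with clearance: new dose = 400 × 2.716 = 1.09 × 10³ μg.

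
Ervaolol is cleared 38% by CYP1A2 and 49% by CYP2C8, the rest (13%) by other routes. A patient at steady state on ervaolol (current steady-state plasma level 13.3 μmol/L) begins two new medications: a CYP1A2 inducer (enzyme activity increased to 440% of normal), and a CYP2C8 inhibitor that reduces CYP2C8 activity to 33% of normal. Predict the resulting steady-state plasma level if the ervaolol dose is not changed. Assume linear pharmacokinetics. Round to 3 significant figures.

6.77 μmol/L

CYP1A2: 0.38 × 4.4 = 1.672
CYP2C8: 0.49 × 0.33 = 0.1617
Other: 0.13 (unchanged)
New clearance relative to baseline: 1.672 + 0.1617 + 0.13 = 1.9637.
Steady-state plasma level ∝ 1/CL: new value = 13.3 / 1.9637 = 6.77 μmol/L.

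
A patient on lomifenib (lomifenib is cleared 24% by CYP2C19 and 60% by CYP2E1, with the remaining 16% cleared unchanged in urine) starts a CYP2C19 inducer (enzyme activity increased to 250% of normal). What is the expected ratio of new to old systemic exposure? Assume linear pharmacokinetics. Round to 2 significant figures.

CYP2C19: 0.24 × 2.5 = 0.6
CYP2E1: 0.6 (unchanged)
Other: 0.16 (unchanged)
New clearance relative to baseline: 0.6 + 0.6 + 0.16 = 1.36.
Systemic exposure ratio = CL_old/CL_new = 1 / 1.36 = 0.74.

0.74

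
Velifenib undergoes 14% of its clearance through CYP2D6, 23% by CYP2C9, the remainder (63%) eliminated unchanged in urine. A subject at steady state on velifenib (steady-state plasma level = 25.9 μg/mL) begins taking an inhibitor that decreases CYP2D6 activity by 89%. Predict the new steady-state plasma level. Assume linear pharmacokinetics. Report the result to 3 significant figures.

29.6 μg/mL

The CYP2D6 pathway (14% of clearance) falls to 0.11× activity: 0.14 × 0.11 = 0.0154.
CYP2C9 (23%) and the residual 63% are unaffected.
New clearance relative to baseline: 0.0154 + 0.23 + 0.63 = 0.8754.
With dosing unchanged, steady-state plasma level scales as 1/CL: 25.9 / 0.8754 = 29.6 μg/mL.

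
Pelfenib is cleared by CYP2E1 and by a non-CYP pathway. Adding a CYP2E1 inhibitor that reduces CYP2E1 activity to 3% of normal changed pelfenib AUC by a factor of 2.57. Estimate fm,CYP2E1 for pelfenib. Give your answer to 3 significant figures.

Call the CYP2E1 fraction fm. After the interaction, CL_new/CL_old = fm × 0.03 + (1 − fm).
AUC ratio = 1 / (new CL fraction), so new CL fraction = 1 / 2.57 = 0.3891.
fm × 0.03 + 1 − fm = 0.3891  ⇒  fm × (0.03 − 1) = −0.6109  ⇒  fm = 0.630.

0.630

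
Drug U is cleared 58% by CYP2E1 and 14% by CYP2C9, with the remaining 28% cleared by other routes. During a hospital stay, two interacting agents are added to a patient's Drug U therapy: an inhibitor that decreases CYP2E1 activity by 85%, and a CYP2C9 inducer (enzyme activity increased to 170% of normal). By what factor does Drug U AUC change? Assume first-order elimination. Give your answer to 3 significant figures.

1.65

The CYP2E1 pathway (58% of clearance) drops to 0.15× activity: 0.58 × 0.15 = 0.087.
The CYP2C9 pathway (14% of clearance) increases to 1.7× activity: 0.14 × 1.7 = 0.238.
Non-CYP routes (28%) are unchanged.
Relative clearance = 0.087 + 0.238 + 0.28 = 0.605.
Net AUC ratio = 1 / 0.605 = 1.65.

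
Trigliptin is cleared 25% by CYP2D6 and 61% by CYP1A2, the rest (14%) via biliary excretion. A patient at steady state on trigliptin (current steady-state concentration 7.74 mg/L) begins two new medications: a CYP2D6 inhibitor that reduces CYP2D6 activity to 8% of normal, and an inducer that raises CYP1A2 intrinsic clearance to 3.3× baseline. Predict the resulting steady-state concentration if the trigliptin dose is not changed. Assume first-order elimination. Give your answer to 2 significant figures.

The CYP2D6 pathway (25% of clearance) drops to 0.08× activity: 0.25 × 0.08 = 0.02.
The CYP1A2 pathway (61% of clearance) rises to 3.3× activity: 0.61 × 3.3 = 2.013.
Non-CYP routes (14%) are unchanged.
CL_new/CL_old = 0.02 + 2.013 + 0.14 = 2.173.
New steady-state concentration = 7.74 / 2.173 = 3.6 mg/L (concentration scales inversely with clearance).

3.6 mg/L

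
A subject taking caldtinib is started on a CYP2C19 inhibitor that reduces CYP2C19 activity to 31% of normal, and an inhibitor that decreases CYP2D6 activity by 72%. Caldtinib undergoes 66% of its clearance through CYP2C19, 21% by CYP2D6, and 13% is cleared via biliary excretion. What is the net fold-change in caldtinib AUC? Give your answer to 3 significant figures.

2.54

CYP2C19: 0.66 × 0.31 = 0.2046
CYP2D6: 0.21 × 0.28 = 0.0588
Other: 0.13 (unchanged)
Relative clearance = 0.2046 + 0.0588 + 0.13 = 0.3934.
Net AUC ratio = 1 / 0.3934 = 2.54.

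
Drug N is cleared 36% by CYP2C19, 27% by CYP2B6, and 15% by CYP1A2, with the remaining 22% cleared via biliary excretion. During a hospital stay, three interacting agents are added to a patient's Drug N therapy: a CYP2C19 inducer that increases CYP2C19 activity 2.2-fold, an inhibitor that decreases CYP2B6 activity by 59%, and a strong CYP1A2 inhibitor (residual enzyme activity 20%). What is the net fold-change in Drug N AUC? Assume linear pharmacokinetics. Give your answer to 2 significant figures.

The CYP2C19 pathway (36% of clearance) increases to 2.2× activity: 0.36 × 2.2 = 0.792.
The CYP2B6 pathway (27% of clearance) is reduced to 0.41× activity: 0.27 × 0.41 = 0.1107.
The CYP1A2 pathway (15% of clearance) falls to 0.2× activity: 0.15 × 0.2 = 0.03.
Non-CYP routes (22%) are unchanged.
CL_new/CL_old = 0.792 + 0.1107 + 0.03 + 0.22 = 1.1527.
Net AUC ratio = 1 / 1.1527 = 0.87.

0.87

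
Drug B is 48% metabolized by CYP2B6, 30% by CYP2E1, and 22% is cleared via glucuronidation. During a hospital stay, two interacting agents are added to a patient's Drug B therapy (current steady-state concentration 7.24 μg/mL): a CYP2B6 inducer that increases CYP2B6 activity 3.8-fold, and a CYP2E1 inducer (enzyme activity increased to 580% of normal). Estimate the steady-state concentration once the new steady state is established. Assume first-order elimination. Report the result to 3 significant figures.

1.91 μg/mL

The CYP2B6 pathway (48% of clearance) increases to 3.8× activity: 0.48 × 3.8 = 1.824.
The CYP2E1 pathway (30% of clearance) increases to 5.8× activity: 0.3 × 5.8 = 1.74.
Non-CYP routes (22%) are unchanged.
CL_new/CL_old = 1.824 + 1.74 + 0.22 = 3.784.
Dividing the baseline by the relative clearance: 7.24 / 3.784 = 1.91 μg/mL.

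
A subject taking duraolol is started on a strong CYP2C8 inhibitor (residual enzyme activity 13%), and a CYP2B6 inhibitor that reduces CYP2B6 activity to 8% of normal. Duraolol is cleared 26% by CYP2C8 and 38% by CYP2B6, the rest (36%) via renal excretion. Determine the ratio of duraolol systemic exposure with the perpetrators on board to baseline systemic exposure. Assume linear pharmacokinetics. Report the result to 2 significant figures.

2.4

CYP2C8: 0.26 × 0.13 = 0.0338
CYP2B6: 0.38 × 0.08 = 0.0304
Other: 0.36 (unchanged)
Relative clearance = 0.0338 + 0.0304 + 0.36 = 0.4242.
Systemic exposure ∝ 1/CL: fold-change = 1 / 0.4242 = 2.4.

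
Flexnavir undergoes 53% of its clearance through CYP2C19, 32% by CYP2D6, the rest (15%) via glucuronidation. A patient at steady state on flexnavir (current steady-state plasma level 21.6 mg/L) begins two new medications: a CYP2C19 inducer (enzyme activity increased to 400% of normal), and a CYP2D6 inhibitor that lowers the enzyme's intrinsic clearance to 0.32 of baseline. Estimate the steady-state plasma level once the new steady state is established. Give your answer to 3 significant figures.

9.10 mg/L

The CYP2C19 pathway (53% of clearance) rises to 4× activity: 0.53 × 4 = 2.12.
The CYP2D6 pathway (32% of clearance) is reduced to 0.32× activity: 0.32 × 0.32 = 0.1024.
The remaining 15% of clearance is unaffected.
CL_new/CL_old = 2.12 + 0.1024 + 0.15 = 2.3724.
Steady-state plasma level ∝ 1/CL: new value = 21.6 / 2.3724 = 9.10 mg/L.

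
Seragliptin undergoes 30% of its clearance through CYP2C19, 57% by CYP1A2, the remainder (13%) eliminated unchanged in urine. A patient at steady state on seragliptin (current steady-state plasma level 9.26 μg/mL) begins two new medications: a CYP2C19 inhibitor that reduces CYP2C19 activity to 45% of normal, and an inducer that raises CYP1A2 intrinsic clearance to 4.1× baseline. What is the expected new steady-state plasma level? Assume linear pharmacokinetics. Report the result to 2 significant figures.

The CYP2C19 pathway (30% of clearance) falls to 0.45× activity: 0.3 × 0.45 = 0.135.
The CYP1A2 pathway (57% of clearance) is boosted to 4.1× activity: 0.57 × 4.1 = 2.337.
Non-CYP routes (13%) are unchanged.
CL_new/CL_old = 0.135 + 2.337 + 0.13 = 2.602.
Dividing the baseline by the relative clearance: 9.26 / 2.602 = 3.6 μg/mL.

3.6 μg/mL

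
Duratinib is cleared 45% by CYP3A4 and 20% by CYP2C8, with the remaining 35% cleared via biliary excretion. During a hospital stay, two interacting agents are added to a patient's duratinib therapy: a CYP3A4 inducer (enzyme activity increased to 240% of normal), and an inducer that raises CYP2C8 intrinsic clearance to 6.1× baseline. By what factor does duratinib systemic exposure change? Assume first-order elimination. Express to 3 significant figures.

0.377

CYP3A4: 0.45 × 2.4 = 1.08
CYP2C8: 0.2 × 6.1 = 1.22
Other: 0.35 (unchanged)
CL_new/CL_old = 1.08 + 1.22 + 0.35 = 2.65.
Because systemic exposure varies inversely with clearance, the combined effect is 1 / 2.65 = 0.377.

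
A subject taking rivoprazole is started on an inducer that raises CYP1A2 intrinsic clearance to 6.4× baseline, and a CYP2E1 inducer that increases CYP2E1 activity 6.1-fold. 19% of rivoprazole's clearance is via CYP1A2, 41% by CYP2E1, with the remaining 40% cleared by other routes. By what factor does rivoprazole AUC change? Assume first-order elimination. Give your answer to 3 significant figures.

The CYP1A2 pathway (19% of clearance) is boosted to 6.4× activity: 0.19 × 6.4 = 1.216.
The CYP2E1 pathway (41% of clearance) rises to 6.1× activity: 0.41 × 6.1 = 2.501.
Non-CYP routes (40%) are unchanged.
CL_new/CL_old = 1.216 + 2.501 + 0.4 = 4.117.
Because AUC varies inversely with clearance, the combined effect is 1 / 4.117 = 0.243.

0.243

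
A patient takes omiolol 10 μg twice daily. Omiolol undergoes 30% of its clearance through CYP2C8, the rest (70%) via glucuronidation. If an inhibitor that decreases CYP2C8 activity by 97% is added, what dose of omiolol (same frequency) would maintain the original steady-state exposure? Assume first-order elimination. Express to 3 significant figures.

7.09 μg

The CYP2C8 pathway (30% of clearance) is reduced to 0.03× activity: 0.3 × 0.03 = 0.009.
The remaining 70% of clearance is unaffected.
Relative clearance = 0.009 + 0.7 = 0.709.
To maintain the same steady-state level, dose must scale with clearance: new dose = 10 × 0.709 = 7.09 μg.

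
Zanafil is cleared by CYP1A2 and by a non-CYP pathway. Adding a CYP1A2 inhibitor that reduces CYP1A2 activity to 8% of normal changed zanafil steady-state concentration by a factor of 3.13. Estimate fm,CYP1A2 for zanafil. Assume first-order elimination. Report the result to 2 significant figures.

Write x for the fraction cleared via CYP1A2. The observed steady-state concentration change means clearance fell to 1/3.13 = 0.3195 of baseline.
Only the CYP1A2 route changed, so 0.3195 = x·0.08 + (1 − x), giving x = 0.74.

0.74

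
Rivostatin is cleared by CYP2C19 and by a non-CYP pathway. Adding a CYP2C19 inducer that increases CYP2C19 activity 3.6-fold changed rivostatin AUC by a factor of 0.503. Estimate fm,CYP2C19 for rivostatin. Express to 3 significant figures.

0.380

Let fm be the CYP2C19 fraction. New clearance relative to baseline = fm × 3.6 + (1 − fm).
AUC ratio = 1 / (new CL fraction), so new CL fraction = 1 / 0.503 = 1.988.
fm × 3.6 + 1 − fm = 1.988  ⇒  fm × (3.6 − 1) = 0.9881  ⇒  fm = 0.380.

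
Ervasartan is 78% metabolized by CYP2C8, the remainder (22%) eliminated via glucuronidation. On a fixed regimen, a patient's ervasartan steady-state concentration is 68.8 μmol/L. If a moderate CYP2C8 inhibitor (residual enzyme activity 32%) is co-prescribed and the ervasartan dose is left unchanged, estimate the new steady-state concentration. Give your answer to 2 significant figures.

1.5 × 10² μmol/L

The CYP2C8 pathway (78% of clearance) falls to 0.32× activity: 0.78 × 0.32 = 0.2496.
Non-CYP routes (22%) are unchanged.
Relative clearance = 0.2496 + 0.22 = 0.4696.
New steady-state concentration = baseline ÷ relative clearance = 68.8 / 0.4696 = 1.5 × 10² μmol/L.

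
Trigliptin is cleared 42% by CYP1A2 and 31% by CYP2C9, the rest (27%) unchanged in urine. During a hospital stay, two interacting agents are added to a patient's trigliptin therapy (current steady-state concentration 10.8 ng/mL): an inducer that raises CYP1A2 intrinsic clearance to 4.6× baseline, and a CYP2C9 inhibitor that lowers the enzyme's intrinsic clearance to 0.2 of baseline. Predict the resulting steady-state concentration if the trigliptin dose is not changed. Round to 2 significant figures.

4.8 ng/mL

The CYP1A2 pathway (42% of clearance) rises to 4.6× activity: 0.42 × 4.6 = 1.932.
The CYP2C9 pathway (31% of clearance) drops to 0.2× activity: 0.31 × 0.2 = 0.062.
The remaining 27% of clearance is unaffected.
New clearance relative to baseline: 1.932 + 0.062 + 0.27 = 2.264.
Steady-state concentration ∝ 1/CL: new value = 10.8 / 2.264 = 4.8 ng/mL.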